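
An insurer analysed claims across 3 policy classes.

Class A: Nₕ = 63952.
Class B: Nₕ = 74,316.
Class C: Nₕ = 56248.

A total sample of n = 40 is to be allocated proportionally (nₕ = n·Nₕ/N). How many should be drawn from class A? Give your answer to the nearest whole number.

13

N = 63952 + 74316 + 56248 = 194516.
n_A = 40·63952/194516 = 13.151... → 13.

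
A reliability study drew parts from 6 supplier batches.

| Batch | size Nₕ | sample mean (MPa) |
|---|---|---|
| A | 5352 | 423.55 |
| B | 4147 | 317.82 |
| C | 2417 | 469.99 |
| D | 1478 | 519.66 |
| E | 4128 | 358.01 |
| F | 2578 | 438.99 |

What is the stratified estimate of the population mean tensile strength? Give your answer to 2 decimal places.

402.91

N = 5352 + 4147 + 2417 + 1478 + 4128 + 2578 = 20100.
Overall mean = Σ (Nₕ/N)·x̄ₕ — weight by population share, not a simple average.
Σ Nₕx̄ₕ = 5352·423.55 + 4147·317.82 + 2417·469.99 + 1478·519.66 + 4128·358.01 + 2578·438.99 = 2266839.6 + 1317999.54 + 1135965.83 + 768057.48 + 1477865.28 + 1131716.22 = 8098443.95.
Divide by N: 8098443.95 / 20100 = 402.9077... → 402.91.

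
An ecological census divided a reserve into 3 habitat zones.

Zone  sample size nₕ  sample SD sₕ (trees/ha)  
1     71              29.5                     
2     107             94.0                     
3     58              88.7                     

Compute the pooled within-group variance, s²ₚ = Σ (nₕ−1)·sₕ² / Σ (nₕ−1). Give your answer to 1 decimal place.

Degrees of freedom: 70 + 106 + 57 = 233.
Σ(nₕ−1)sₕ² = 70·870.25 + 106·8836 + 57·7867.69 = 1445991.83.
s²ₚ = 1445991.83 / 233 = 6205.974... → 6206.0.

6206.0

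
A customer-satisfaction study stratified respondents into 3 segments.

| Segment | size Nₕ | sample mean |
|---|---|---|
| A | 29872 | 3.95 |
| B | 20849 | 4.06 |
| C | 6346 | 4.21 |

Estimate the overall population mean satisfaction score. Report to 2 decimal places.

N = 57067; weights Wₕ = Nₕ/N = (0.5235, 0.3653, 0.1112).
x̄_st = Σ Wₕ·x̄ₕ = 0.5235·3.95 + 0.3653·4.06 + 0.1112·4.21 ≈ 4.0191...
→ 4.02.

4.02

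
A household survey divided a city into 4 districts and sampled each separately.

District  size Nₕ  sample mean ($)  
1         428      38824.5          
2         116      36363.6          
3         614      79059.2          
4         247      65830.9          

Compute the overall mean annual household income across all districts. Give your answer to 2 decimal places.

x̄_st = (Σ Nₕx̄ₕ) / (Σ Nₕ) = (428·38824.5 + 116·36363.6 + 614·79059.2 + 247·65830.9) / 1405
= 85637644.7 / 1405 = 60952.0603... → 60952.06.

60952.06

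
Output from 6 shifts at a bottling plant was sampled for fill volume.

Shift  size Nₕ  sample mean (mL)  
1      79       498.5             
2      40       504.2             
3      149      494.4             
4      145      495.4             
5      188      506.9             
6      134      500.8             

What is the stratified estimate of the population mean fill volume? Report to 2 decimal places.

N = 735; weights Wₕ = Nₕ/N = (0.1075, 0.0544, 0.2027, 0.1973, 0.2558, 0.1823).
x̄_st = Σ Wₕ·x̄ₕ = 0.1075·498.5 + 0.0544·504.2 + 0.2027·494.4 + 0.1973·495.4 + 0.2558·506.9 + 0.1823·500.8 ≈ 499.9354...
→ 499.94.

499.94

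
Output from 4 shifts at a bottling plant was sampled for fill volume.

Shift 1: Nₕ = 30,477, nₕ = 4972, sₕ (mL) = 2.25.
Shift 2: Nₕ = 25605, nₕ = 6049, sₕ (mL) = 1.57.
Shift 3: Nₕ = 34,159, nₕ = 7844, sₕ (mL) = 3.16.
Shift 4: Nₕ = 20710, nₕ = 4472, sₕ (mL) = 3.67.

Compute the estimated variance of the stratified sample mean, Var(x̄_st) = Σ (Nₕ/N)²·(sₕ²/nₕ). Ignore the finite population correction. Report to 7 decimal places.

N = 110951. Term for each stratum: Wₕ²sₕ²/nₕ.
Var(x̄_st) = 0.0000768274 + 0.0000217022 + 0.0001206659 + 0.0001049369 = 0.0003241322 → 0.0003241.

0.0003241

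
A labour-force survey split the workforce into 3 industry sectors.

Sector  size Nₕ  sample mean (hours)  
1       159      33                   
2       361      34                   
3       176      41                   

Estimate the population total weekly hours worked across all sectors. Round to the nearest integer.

24737

Population total = Σ Nₕ·x̄ₕ (each stratum's size times its mean).
159·33 + 361·34 + 176·41 = 5247 + 12274 + 7216 = 24737.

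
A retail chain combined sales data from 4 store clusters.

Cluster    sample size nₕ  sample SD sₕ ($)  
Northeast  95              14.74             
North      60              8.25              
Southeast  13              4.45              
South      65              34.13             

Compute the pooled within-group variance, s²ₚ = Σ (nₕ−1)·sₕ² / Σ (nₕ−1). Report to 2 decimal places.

433.31

Northeast: (95−1)·14.74² = 94·217.2676 = 20423.1544
North: (60−1)·8.25² = 59·68.0625 = 4015.6875
Southeast: (13−1)·4.45² = 12·19.8025 = 237.63
South: (65−1)·34.13² = 64·1164.8569 = 74550.8416
Numerator = 99227.3135; denominator = Σ(nₕ−1) = 229.
s²ₚ = 99227.3135/229 = 433.3070... → 433.31.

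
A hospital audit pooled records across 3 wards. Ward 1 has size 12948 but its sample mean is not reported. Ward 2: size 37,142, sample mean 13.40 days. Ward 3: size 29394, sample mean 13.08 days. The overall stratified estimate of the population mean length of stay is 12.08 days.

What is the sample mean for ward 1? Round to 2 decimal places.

N = 12948 + 37142 + 29394 = 79484.
Overall total = μ·N = 12.08·79484 = 960166.72.
Subtract the known strata: 37142·13.40 + 29394·13.08 = 882176.32.
Remaining total for ward 1: 960166.72 − 882176.32 = 77990.4.
Divide by its size: 77990.4 / 12948 = 6.0234... → 6.02.

6.02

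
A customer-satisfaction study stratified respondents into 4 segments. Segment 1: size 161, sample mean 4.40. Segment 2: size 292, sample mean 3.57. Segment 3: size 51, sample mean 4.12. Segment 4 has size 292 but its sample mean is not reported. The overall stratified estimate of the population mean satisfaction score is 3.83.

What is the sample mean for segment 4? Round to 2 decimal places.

3.73

N = 161 + 292 + 51 + 292 = 796.
Overall total = μ·N = 3.83·796 = 3048.68.
Subtract the known strata: 161·4.40 + 292·3.57 + 51·4.12 = 1960.96.
Remaining total for segment 4: 3048.68 − 1960.96 = 1087.72.
Divide by its size: 1087.72 / 292 = 3.7251... → 3.73.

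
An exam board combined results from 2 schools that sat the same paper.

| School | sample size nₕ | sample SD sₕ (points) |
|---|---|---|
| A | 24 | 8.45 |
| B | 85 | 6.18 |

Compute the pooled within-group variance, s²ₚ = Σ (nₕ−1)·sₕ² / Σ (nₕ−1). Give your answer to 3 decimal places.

A: (24−1)·8.45² = 23·71.4025 = 1642.2575
B: (85−1)·6.18² = 84·38.1924 = 3208.1616
Numerator = 4850.4191; denominator = Σ(nₕ−1) = 107.
s²ₚ = 4850.4191/107 = 45.33102... → 45.331.

45.331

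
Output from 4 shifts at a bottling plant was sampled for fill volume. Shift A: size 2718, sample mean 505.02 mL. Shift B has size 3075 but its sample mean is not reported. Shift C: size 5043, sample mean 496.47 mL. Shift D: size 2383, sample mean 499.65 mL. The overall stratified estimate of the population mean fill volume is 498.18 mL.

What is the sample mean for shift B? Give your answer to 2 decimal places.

Σ Nₕx̄ₕ = N·μ, so 3075·x̄_B = 13219·498.18 − (2718·505.02 + 5043·496.47 + 2383·499.65).
= 6585441.42 − 5067008.52 = 1518432.9.
x̄_B = 1518432.9 / 3075 = 493.7993... → 493.80.

493.80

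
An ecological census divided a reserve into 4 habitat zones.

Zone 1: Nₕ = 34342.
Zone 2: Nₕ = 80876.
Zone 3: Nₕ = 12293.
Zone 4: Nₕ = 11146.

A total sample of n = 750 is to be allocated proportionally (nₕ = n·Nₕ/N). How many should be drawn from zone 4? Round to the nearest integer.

60

N = 34342 + 80876 + 12293 + 11146 = 138657.
n_4 = 750·11146/138657 = 60.289... → 60.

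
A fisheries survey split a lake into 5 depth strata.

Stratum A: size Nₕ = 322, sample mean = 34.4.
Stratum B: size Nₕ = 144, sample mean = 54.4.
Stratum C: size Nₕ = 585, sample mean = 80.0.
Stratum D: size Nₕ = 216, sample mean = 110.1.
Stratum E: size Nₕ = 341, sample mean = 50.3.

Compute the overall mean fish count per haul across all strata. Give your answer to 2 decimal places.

66.32

N = 322 + 144 + 585 + 216 + 341 = 1608.
The stratified mean weights each stratum mean by its population share Nₕ/N.
Σ Nₕx̄ₕ = 322·34.4 + 144·54.4 + 585·80.0 + 216·110.1 + 341·50.3 = 11076.8 + 7833.6 + 46800 + 23781.6 + 17152.3 = 106644.3.
Divide by N: 106644.3 / 1608 = 66.3211... → 66.32.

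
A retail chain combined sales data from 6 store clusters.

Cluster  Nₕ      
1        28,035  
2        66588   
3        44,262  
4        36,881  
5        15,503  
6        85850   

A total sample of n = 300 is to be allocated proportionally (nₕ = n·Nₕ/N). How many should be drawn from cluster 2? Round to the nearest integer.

N = 28035 + 66588 + 44262 + 36881 + 15503 + 85850 = 277119.
n_2 = 300·66588/277119 = 72.086... → 72.

72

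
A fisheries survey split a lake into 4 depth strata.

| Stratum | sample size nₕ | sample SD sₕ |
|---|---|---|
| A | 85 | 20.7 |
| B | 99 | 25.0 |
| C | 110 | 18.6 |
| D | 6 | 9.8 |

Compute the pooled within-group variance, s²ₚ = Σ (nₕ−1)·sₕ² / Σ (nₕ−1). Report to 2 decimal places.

A: (85−1)·20.7² = 84·428.49 = 35993.16
B: (99−1)·25.0² = 98·625 = 61250
C: (110−1)·18.6² = 109·345.96 = 37709.64
D: (6−1)·9.8² = 5·96.04 = 480.2
Numerator = 135433; denominator = Σ(nₕ−1) = 296.
s²ₚ = 135433/296 = 457.5439... → 457.54.

457.54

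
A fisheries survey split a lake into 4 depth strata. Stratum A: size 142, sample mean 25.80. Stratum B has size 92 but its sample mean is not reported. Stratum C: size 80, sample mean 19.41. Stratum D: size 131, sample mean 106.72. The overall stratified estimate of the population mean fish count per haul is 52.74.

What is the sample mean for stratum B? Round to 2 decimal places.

46.44

N = 142 + 92 + 80 + 131 = 445.
Overall total = μ·N = 52.74·445 = 23469.3.
Subtract the known strata: 142·25.80 + 80·19.41 + 131·106.72 = 19196.72.
Remaining total for stratum B: 23469.3 − 19196.72 = 4272.58.
Divide by its size: 4272.58 / 92 = 46.4411... → 46.44.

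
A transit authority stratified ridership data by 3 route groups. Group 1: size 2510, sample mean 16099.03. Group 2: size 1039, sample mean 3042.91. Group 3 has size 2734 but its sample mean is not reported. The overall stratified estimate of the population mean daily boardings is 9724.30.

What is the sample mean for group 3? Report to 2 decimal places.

6410.98

N = 2510 + 1039 + 2734 = 6283.
Overall total = μ·N = 9724.30·6283 = 61097776.9.
Subtract the known strata: 2510·16099.03 + 1039·3042.91 = 43570148.79.
Remaining total for group 3: 61097776.9 − 43570148.79 = 17527628.11.
Divide by its size: 17527628.11 / 2734 = 6410.9832... → 6410.98.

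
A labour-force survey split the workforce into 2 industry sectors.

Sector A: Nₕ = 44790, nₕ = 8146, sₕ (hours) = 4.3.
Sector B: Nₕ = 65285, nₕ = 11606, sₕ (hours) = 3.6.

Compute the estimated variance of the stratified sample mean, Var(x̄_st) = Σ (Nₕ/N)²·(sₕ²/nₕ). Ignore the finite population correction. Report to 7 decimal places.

N = 110075; Wₕ = Nₕ/N.
sector A: (44790/110075)²·4.3²/8146 = 0.0003758177
sector B: (65285/110075)²·3.6²/11606 = 0.0003928003
Sum = 0.0007686181 → 0.0007686.

0.0007686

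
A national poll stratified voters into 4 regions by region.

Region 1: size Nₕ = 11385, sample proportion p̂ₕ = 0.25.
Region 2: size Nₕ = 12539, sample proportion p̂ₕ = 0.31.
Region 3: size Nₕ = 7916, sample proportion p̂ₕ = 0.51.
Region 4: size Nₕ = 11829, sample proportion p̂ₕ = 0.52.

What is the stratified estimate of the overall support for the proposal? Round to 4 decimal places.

0.3875

Wₕ = Nₕ/N with N = 43669: 0.2607, 0.2871, 0.1813, 0.2709.
p̂_st = 0.2607·0.25 + 0.2871·0.31 + 0.1813·0.51 + 0.2709·0.52 ≈ 0.387496... → 0.3875.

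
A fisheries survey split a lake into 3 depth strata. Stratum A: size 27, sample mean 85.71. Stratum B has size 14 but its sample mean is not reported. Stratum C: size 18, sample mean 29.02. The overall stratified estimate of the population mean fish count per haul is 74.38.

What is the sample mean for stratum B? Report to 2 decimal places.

110.85

Σ Nₕx̄ₕ = N·μ, so 14·x̄_B = 59·74.38 − (27·85.71 + 18·29.02).
= 4388.42 − 2836.53 = 1551.89.
x̄_B = 1551.89 / 14 = 110.8493... → 110.85.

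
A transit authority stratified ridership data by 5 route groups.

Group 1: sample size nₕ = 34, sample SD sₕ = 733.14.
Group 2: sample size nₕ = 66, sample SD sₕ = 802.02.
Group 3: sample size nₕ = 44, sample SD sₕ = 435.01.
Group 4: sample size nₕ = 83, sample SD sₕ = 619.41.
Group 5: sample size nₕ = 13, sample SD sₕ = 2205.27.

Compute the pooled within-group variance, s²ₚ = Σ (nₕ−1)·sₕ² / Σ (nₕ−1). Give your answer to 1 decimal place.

Degrees of freedom: 33 + 65 + 43 + 82 + 12 = 235.
Σ(nₕ−1)sₕ² = 33·537494.2596 + 65·643236.0804 + 43·189233.7001 + 82·383668.7481 + 12·4863215.7729 = 157504131.5161.
s²ₚ = 157504131.5161 / 235 = 670230.347... → 670230.3.

670230.3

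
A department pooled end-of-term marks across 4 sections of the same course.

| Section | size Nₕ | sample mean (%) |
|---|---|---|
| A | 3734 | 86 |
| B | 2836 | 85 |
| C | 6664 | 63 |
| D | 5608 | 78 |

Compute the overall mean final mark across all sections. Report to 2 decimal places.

x̄_st = (Σ Nₕx̄ₕ) / (Σ Nₕ) = (3734·86 + 2836·85 + 6664·63 + 5608·78) / 18842
= 1419440 / 18842 = 75.3338... → 75.33.

75.33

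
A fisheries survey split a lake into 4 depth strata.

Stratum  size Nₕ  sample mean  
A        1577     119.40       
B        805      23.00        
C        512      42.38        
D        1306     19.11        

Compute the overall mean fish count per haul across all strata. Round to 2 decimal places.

60.35

N = 1577 + 805 + 512 + 1306 = 4200.
The stratified mean weights each stratum mean by its population share Nₕ/N.
Σ Nₕx̄ₕ = 1577·119.40 + 805·23.00 + 512·42.38 + 1306·19.11 = 188293.8 + 18515 + 21698.56 + 24957.66 = 253465.02.
Divide by N: 253465.02 / 4200 = 60.3488... → 60.35.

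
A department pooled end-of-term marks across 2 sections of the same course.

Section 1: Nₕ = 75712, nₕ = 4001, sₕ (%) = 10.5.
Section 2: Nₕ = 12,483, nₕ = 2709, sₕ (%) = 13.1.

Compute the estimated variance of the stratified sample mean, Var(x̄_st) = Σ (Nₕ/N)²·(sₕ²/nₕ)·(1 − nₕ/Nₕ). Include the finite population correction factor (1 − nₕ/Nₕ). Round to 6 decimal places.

0.020228

N = 88195. Term for each stratum: Wₕ²sₕ²/nₕ·(1−nₕ/Nₕ).
Var(x̄_st) = 0.019234133 + 0.000993658 = 0.020227791 → 0.020228.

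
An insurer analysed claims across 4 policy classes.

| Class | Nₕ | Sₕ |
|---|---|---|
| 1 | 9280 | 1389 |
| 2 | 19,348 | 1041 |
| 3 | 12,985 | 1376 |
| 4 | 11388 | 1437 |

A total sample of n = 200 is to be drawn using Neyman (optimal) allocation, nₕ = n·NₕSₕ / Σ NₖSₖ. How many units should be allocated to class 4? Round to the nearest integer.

49

Σ NₕSₕ = 9280·1389 + 19348·1041 + 12985·1376 + 11388·1437 = 67263104.
Share for 4: 16364556/67263104 = 0.24329.
n_4 = 200 × 0.24329 = 48.658... → 49.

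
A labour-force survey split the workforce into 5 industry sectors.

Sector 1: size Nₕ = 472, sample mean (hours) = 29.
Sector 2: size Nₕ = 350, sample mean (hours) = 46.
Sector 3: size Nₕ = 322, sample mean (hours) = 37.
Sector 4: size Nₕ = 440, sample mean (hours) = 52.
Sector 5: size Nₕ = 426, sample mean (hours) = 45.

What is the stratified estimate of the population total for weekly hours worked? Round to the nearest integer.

83752

Population total = Σ Nₕ·x̄ₕ (each stratum's size times its mean).
472·29 + 350·46 + 322·37 + 440·52 + 426·45 = 13688 + 16100 + 11914 + 22880 + 19170 = 83752.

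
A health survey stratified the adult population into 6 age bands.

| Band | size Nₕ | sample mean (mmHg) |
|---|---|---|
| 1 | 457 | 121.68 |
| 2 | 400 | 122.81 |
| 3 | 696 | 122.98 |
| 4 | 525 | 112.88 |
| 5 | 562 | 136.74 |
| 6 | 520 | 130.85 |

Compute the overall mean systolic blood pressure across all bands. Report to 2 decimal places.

124.83

x̄_st = (Σ Nₕx̄ₕ) / (Σ Nₕ) = (457·121.68 + 400·122.81 + 696·122.98 + 525·112.88 + 562·136.74 + 520·130.85) / 3160
= 394477.72 / 3160 = 124.8347... → 124.83.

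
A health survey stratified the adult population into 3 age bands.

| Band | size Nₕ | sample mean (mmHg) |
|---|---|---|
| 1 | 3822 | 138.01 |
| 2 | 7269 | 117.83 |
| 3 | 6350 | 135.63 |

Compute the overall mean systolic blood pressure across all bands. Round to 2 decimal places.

128.73

x̄_st = (Σ Nₕx̄ₕ) / (Σ Nₕ) = (3822·138.01 + 7269·117.83 + 6350·135.63) / 17441
= 2245230.99 / 17441 = 128.7329... → 128.73.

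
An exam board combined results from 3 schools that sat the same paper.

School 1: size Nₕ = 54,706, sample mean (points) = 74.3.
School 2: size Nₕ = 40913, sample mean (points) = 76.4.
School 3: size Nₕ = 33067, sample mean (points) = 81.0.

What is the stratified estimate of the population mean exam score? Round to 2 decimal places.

N = 54706 + 40913 + 33067 = 128686.
Weight each subgroup mean by Nₕ/N and sum.
Σ Nₕx̄ₕ = 54706·74.3 + 40913·76.4 + 33067·81.0 = 4064655.8 + 3125753.2 + 2678427 = 9868836.
Divide by N: 9868836 / 128686 = 76.6893... → 76.69.

76.69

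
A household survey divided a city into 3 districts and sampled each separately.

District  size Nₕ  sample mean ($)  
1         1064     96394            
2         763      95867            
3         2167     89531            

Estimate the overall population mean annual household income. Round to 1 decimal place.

N = 3994; weights Wₕ = Nₕ/N = (0.2664, 0.1910, 0.5426).
x̄_st = Σ Wₕ·x̄ₕ = 0.2664·96394 + 0.1910·95867 + 0.5426·89531 ≈ 92569.708...
→ 92569.7.

92569.7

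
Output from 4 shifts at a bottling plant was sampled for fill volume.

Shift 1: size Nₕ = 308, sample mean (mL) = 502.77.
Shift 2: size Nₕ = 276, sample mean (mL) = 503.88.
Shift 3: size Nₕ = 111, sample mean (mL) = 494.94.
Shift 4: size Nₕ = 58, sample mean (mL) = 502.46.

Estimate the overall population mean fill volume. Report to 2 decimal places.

x̄_st = (Σ Nₕx̄ₕ) / (Σ Nₕ) = (308·502.77 + 276·503.88 + 111·494.94 + 58·502.46) / 753
= 378005.06 / 753 = 501.9988... → 502.00.

502.00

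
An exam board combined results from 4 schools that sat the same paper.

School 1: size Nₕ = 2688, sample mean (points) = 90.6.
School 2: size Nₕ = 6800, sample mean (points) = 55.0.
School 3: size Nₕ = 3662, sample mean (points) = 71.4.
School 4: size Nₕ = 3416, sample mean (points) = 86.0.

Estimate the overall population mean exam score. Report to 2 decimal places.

N = 2688 + 6800 + 3662 + 3416 = 16566.
The stratified mean weights each stratum mean by its population share Nₕ/N.
Σ Nₕx̄ₕ = 2688·90.6 + 6800·55.0 + 3662·71.4 + 3416·86.0 = 243532.8 + 374000 + 261466.8 + 293776 = 1172775.6.
Divide by N: 1172775.6 / 16566 = 70.7941... → 70.79.

70.79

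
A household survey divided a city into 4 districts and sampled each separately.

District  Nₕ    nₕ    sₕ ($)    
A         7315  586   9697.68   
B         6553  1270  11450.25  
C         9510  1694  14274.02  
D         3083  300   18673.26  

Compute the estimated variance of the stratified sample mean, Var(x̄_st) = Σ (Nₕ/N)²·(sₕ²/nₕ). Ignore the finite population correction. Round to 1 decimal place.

N = 26461; Wₕ = Nₕ/N.
district A: (7315/26461)²·9697.68²/586 = 12264.6240
district B: (6553/26461)²·11450.25²/1270 = 6331.3168
district C: (9510/26461)²·14274.02²/1694 = 15535.5890
district D: (3083/26461)²·18673.26²/300 = 15778.0591
Sum = 49909.5889 → 49909.6.

49909.6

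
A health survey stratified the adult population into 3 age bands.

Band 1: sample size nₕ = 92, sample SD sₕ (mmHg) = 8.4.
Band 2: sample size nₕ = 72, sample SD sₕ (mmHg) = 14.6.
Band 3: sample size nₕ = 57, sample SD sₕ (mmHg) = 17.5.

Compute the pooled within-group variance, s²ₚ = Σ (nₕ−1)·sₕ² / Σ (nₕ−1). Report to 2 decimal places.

177.55

1: (92−1)·8.4² = 91·70.56 = 6420.96
2: (72−1)·14.6² = 71·213.16 = 15134.36
3: (57−1)·17.5² = 56·306.25 = 17150
Numerator = 38705.32; denominator = Σ(nₕ−1) = 218.
s²ₚ = 38705.32/218 = 177.5473... → 177.55.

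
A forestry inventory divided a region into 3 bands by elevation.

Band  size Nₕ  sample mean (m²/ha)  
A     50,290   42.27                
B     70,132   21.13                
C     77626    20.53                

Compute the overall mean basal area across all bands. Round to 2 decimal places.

26.26

N = 50290 + 70132 + 77626 = 198048.
Weight each subgroup mean by Nₕ/N and sum.
Σ Nₕx̄ₕ = 50290·42.27 + 70132·21.13 + 77626·20.53 = 2125758.3 + 1481889.16 + 1593661.78 = 5201309.24.
Divide by N: 5201309.24 / 198048 = 26.2629... → 26.26.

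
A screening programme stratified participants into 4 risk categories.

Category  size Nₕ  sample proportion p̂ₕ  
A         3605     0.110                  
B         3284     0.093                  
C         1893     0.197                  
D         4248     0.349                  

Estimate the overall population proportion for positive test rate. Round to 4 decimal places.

0.1963

N = 3605 + 3284 + 1893 + 4248 = 13030.
Overall proportion = Σ (Nₕ/N)·p̂ₕ.
Σ Nₕp̂ₕ = 396.55 + 305.412 + 372.921 + 1482.552 = 2557.435.
2557.435 / 13030 = 0.196273... → 0.1963.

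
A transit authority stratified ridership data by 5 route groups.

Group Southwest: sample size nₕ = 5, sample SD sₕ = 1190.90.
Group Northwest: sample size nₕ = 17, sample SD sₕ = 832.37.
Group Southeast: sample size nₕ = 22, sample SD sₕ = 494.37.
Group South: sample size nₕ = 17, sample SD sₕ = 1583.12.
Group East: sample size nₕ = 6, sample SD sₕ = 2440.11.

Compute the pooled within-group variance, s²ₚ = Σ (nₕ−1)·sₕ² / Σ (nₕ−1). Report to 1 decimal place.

Degrees of freedom: 4 + 16 + 21 + 16 + 5 = 62.
Σ(nₕ−1)sₕ² = 4·1418242.81 + 16·692839.8169 + 21·244401.6969 + 16·2506268.9344 + 5·5954136.8121 = 91761830.9562.
s²ₚ = 91761830.9562 / 62 = 1480029.532... → 1480029.5.

1480029.5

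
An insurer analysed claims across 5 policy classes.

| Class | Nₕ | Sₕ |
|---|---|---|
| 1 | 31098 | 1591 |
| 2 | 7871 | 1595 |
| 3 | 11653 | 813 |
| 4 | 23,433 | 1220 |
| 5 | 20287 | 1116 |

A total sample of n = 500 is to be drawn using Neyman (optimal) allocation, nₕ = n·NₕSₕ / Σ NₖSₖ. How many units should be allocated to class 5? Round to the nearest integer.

92

1: NₕSₕ = 31098·1591 = 49476918
2: NₕSₕ = 7871·1595 = 12554245
3: NₕSₕ = 11653·813 = 9473889
4: NₕSₕ = 23433·1220 = 28588260
5: NₕSₕ = 20287·1116 = 22640292
Σ NₕSₕ = 122733604.
n_5 = 500·22640292/122733604 = 92.233... → 92.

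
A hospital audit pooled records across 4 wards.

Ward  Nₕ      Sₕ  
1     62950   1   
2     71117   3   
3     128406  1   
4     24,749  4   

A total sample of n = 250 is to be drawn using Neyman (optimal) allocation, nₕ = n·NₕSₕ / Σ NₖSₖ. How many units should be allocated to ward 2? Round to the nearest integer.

1: NₕSₕ = 62950·1 = 62950
2: NₕSₕ = 71117·3 = 213351
3: NₕSₕ = 128406·1 = 128406
4: NₕSₕ = 24749·4 = 98996
Σ NₕSₕ = 503703.
n_2 = 250·213351/503703 = 105.891... → 106.

106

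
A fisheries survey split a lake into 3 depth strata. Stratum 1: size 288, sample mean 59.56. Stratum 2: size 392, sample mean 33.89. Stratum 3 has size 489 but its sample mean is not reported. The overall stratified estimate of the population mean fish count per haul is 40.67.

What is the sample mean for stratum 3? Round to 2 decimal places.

N = 288 + 392 + 489 = 1169.
Overall total = μ·N = 40.67·1169 = 47543.23.
Subtract the known strata: 288·59.56 + 392·33.89 = 30438.16.
Remaining total for stratum 3: 47543.23 − 30438.16 = 17105.07.
Divide by its size: 17105.07 / 489 = 34.9797... → 34.98.

34.98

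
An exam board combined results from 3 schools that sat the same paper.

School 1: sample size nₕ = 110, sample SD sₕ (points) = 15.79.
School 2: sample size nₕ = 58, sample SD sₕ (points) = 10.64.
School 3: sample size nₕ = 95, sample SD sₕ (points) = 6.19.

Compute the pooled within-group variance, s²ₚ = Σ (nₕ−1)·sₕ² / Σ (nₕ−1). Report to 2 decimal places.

143.20

1: (110−1)·15.79² = 109·249.3241 = 27176.3269
2: (58−1)·10.64² = 57·113.2096 = 6452.9472
3: (95−1)·6.19² = 94·38.3161 = 3601.7134
Numerator = 37230.9875; denominator = Σ(nₕ−1) = 260.
s²ₚ = 37230.9875/260 = 143.1961... → 143.20.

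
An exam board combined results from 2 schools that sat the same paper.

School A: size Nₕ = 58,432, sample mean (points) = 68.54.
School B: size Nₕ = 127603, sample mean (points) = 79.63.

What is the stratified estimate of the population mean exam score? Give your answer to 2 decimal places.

N = 58432 + 127603 = 186035.
The stratified mean weights each stratum mean by its population share Nₕ/N.
Σ Nₕx̄ₕ = 58432·68.54 + 127603·79.63 = 4004929.28 + 10161026.89 = 14165956.17.
Divide by N: 14165956.17 / 186035 = 76.1467... → 76.15.

76.15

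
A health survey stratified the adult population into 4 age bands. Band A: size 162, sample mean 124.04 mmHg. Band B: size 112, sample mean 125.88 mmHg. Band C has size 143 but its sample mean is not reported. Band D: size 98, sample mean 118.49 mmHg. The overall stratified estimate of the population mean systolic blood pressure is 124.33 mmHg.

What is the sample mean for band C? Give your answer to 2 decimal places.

Σ Nₕx̄ₕ = N·μ, so 143·x̄_C = 515·124.33 − (162·124.04 + 112·125.88 + 98·118.49).
= 64029.95 − 45805.06 = 18224.89.
x̄_C = 18224.89 / 143 = 127.4468... → 127.45.

127.45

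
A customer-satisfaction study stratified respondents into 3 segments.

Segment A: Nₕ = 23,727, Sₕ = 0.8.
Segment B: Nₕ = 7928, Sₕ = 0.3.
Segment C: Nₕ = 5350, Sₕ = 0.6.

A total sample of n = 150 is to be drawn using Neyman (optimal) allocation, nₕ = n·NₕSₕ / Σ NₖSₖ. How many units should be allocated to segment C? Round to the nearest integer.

A: NₕSₕ = 23727·0.8 = 18981.6
B: NₕSₕ = 7928·0.3 = 2378.4
C: NₕSₕ = 5350·0.6 = 3210
Σ NₕSₕ = 24570.
n_C = 150·3210/24570 = 19.597... → 20.

20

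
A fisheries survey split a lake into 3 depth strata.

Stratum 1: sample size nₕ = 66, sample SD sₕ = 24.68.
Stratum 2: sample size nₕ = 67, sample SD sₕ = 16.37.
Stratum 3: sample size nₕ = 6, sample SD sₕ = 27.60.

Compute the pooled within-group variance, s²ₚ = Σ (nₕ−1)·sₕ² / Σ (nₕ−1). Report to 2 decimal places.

Degrees of freedom: 65 + 66 + 5 = 136.
Σ(nₕ−1)sₕ² = 65·609.1024 + 66·267.9769 + 5·761.76 = 61086.9314.
s²ₚ = 61086.9314 / 136 = 449.1686... → 449.17.

449.17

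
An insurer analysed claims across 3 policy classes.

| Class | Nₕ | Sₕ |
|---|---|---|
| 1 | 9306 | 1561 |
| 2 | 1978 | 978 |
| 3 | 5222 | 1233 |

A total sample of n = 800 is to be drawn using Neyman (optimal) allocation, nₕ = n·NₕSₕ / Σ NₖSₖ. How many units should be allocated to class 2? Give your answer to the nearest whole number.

Σ NₕSₕ = 9306·1561 + 1978·978 + 5222·1233 = 22899876.
Share for 2: 1934484/22899876 = 0.08448.
n_2 = 800 × 0.08448 = 67.581... → 68.

68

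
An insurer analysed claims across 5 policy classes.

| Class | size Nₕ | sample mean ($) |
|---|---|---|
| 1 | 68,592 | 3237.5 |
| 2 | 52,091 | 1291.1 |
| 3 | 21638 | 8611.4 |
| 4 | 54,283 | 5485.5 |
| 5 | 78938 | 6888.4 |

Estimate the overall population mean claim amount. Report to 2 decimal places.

4780.33

N = 275542; weights Wₕ = Nₕ/N = (0.2489, 0.1890, 0.0785, 0.1970, 0.2865).
x̄_st = Σ Wₕ·x̄ₕ = 0.2489·3237.5 + 0.1890·1291.1 + 0.0785·8611.4 + 0.1970·5485.5 + 0.2865·6888.4 ≈ 4780.3263...
→ 4780.33.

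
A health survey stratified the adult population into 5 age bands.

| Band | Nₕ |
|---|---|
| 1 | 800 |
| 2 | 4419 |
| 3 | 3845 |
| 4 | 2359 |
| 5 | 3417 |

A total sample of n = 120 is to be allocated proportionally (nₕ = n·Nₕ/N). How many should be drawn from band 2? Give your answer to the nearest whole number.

36

N = 800 + 4419 + 3845 + 2359 + 3417 = 14840.
n_2 = 120·4419/14840 = 35.733... → 36.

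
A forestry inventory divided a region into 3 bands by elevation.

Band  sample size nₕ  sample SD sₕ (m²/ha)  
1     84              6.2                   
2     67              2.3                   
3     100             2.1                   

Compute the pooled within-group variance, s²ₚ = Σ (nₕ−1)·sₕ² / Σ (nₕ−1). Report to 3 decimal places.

16.033

1: (84−1)·6.2² = 83·38.44 = 3190.52
2: (67−1)·2.3² = 66·5.29 = 349.14
3: (100−1)·2.1² = 99·4.41 = 436.59
Numerator = 3976.25; denominator = Σ(nₕ−1) = 248.
s²ₚ = 3976.25/248 = 16.03327... → 16.033.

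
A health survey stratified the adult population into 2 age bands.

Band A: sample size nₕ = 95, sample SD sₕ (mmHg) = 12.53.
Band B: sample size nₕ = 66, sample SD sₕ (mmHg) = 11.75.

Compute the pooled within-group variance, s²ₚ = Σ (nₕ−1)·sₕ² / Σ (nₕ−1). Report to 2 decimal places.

149.26

Degrees of freedom: 94 + 65 = 159.
Σ(nₕ−1)sₕ² = 94·157.0009 + 65·138.0625 = 23732.1471.
s²ₚ = 23732.1471 / 159 = 149.2588... → 149.26.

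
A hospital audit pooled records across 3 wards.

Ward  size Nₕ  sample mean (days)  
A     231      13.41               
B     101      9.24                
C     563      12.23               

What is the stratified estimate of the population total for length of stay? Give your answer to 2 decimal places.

10916.44

Population total = Σ Nₕ·x̄ₕ (each stratum's size times its mean).
231·13.41 + 101·9.24 + 563·12.23 = 3097.71 + 933.24 + 6885.49 = 10916.44.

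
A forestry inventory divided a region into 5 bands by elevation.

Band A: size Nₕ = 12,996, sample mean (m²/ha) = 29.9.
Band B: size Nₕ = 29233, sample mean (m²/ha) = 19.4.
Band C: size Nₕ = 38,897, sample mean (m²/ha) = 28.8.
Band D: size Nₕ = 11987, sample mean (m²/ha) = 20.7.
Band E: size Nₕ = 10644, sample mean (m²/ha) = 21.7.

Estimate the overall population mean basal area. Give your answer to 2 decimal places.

N = 12996 + 29233 + 38897 + 11987 + 10644 = 103757.
Overall mean = Σ (Nₕ/N)·x̄ₕ — weight by population share, not a simple average.
Σ Nₕx̄ₕ = 12996·29.9 + 29233·19.4 + 38897·28.8 + 11987·20.7 + 10644·21.7 = 388580.4 + 567120.2 + 1120233.6 + 248130.9 + 230974.8 = 2555039.9.
Divide by N: 2555039.9 / 103757 = 24.6252... → 24.63.

24.63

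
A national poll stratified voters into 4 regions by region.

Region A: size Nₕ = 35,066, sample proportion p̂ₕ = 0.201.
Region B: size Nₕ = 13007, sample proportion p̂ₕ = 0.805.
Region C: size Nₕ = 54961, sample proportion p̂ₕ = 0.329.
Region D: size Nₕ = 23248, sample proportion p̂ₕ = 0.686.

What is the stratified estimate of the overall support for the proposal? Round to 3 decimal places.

Wₕ = Nₕ/N with N = 126282: 0.2777, 0.1030, 0.4352, 0.1841.
p̂_st = 0.2777·0.201 + 0.1030·0.805 + 0.4352·0.329 + 0.1841·0.686 ≈ 0.40821... → 0.408.

0.408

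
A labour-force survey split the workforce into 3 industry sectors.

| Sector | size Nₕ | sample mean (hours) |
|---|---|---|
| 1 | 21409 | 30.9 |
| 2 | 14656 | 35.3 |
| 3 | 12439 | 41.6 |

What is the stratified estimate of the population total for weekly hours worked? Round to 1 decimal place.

1696357.3

Population total = Σ Nₕ·x̄ₕ (each stratum's size times its mean).
21409·30.9 + 14656·35.3 + 12439·41.6 = 661538.1 + 517356.8 + 517462.4 = 1696357.3.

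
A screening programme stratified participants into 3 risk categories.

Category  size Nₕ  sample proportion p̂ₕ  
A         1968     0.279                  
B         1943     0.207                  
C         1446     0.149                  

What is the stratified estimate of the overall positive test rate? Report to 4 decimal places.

0.2178

N = 1968 + 1943 + 1446 = 5357.
Overall proportion = Σ (Nₕ/N)·p̂ₕ.
Σ Nₕp̂ₕ = 549.072 + 402.201 + 215.454 = 1166.727.
1166.727 / 5357 = 0.217795... → 0.2178.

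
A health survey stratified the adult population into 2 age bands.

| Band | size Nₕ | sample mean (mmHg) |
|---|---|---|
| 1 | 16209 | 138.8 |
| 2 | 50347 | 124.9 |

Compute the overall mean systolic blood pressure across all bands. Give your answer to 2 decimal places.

128.29

x̄_st = (Σ Nₕx̄ₕ) / (Σ Nₕ) = (16209·138.8 + 50347·124.9) / 66556
= 8538149.5 / 66556 = 128.2852... → 128.29.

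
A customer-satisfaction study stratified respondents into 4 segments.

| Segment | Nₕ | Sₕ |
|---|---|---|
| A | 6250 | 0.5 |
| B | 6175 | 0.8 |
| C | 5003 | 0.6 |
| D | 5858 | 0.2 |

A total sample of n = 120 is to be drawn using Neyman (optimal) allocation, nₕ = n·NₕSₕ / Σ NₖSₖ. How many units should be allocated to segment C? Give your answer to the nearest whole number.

29

Σ NₕSₕ = 6250·0.5 + 6175·0.8 + 5003·0.6 + 5858·0.2 = 12238.4.
Share for C: 3001.8/12238.4 = 0.24528.
n_C = 120 × 0.24528 = 29.433... → 29.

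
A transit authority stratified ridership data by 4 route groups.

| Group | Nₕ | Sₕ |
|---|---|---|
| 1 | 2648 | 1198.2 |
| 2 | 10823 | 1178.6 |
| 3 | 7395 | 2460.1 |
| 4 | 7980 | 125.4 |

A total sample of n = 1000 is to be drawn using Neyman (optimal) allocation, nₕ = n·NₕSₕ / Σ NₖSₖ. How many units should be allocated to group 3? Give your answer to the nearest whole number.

Σ NₕSₕ = 2648·1198.2 + 10823·1178.6 + 7395·2460.1 + 7980·125.4 = 35121952.9.
Share for 3: 18192439.5/35121952.9 = 0.51798.
n_3 = 1000 × 0.51798 = 517.979... → 518.

518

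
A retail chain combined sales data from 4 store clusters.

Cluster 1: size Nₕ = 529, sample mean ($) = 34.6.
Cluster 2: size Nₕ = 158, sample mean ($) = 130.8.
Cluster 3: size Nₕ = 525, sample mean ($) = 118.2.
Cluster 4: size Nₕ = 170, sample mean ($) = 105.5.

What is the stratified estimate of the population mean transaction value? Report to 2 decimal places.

86.08

x̄_st = (Σ Nₕx̄ₕ) / (Σ Nₕ) = (529·34.6 + 158·130.8 + 525·118.2 + 170·105.5) / 1382
= 118959.8 / 1382 = 86.0780... → 86.08.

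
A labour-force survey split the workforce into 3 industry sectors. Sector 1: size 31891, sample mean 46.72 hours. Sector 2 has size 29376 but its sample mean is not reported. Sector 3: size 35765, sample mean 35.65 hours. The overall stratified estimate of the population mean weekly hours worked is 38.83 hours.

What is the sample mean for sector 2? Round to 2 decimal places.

34.14

Σ Nₕx̄ₕ = N·μ, so 29376·x̄_2 = 97032·38.83 − (31891·46.72 + 35765·35.65).
= 3767752.56 − 2764969.77 = 1002782.79.
x̄_2 = 1002782.79 / 29376 = 34.1361... → 34.14.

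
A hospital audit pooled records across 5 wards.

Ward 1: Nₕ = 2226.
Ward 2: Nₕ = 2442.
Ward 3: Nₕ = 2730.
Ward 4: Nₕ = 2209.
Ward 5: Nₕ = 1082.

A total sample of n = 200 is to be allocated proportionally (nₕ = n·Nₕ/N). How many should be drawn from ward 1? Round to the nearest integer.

42

Share of ward 1 = 2226/10689 = 0.20825.
Allocate 200 × 0.20825 = 41.650... → 42.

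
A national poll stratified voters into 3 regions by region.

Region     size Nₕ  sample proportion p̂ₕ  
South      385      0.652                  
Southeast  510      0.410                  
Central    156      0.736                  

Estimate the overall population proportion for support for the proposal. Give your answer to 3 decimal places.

N = 385 + 510 + 156 = 1051.
Overall proportion = Σ (Nₕ/N)·p̂ₕ.
Σ Nₕp̂ₕ = 251.02 + 209.1 + 114.816 = 574.936.
574.936 / 1051 = 0.54704... → 0.547.

0.547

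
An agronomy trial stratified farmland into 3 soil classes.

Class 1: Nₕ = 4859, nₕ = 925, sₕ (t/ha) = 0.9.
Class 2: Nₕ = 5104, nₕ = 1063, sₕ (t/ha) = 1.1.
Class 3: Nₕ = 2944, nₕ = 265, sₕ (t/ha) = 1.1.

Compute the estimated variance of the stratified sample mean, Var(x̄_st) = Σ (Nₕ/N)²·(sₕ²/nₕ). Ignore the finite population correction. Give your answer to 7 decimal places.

N = 12907; Wₕ = Nₕ/N.
class 1: (4859/12907)²·0.9²/925 = 0.0001241042
class 2: (5104/12907)²·1.1²/1063 = 0.0001780012
class 3: (2944/12907)²·1.1²/265 = 0.0002375552
Sum = 0.0005396605 → 0.0005397.

0.0005397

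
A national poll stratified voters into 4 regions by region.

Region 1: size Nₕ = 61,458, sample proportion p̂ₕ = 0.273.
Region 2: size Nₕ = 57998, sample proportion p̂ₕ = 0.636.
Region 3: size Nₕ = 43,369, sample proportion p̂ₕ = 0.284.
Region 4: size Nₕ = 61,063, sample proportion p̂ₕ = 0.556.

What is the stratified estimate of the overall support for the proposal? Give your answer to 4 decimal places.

Wₕ = Nₕ/N with N = 223888: 0.2745, 0.2590, 0.1937, 0.2727.
p̂_st = 0.2745·0.273 + 0.2590·0.636 + 0.1937·0.284 + 0.2727·0.556 ≈ 0.446351... → 0.4464.

0.4464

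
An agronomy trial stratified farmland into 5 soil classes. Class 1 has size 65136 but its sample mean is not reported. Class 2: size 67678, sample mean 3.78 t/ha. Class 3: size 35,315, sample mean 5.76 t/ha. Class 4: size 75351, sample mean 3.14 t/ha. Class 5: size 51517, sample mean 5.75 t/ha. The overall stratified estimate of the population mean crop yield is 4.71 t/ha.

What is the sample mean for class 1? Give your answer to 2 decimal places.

Σ Nₕx̄ₕ = N·μ, so 65136·x̄_1 = 294997·4.71 − (67678·3.78 + 35315·5.76 + 75351·3.14 + 51517·5.75).
= 1389435.87 − 992062.13 = 397373.74.
x̄_1 = 397373.74 / 65136 = 6.1007... → 6.10.

6.10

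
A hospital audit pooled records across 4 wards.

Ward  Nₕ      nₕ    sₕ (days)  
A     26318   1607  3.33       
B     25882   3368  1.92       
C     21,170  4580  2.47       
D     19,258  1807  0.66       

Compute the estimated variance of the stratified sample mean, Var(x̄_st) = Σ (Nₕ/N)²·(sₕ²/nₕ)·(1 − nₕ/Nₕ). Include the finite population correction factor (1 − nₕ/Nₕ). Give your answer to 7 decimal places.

0.0006613

N = 92628. Term for each stratum: Wₕ²sₕ²/nₕ·(1−nₕ/Nₕ).
Var(x̄_st) = 0.0005230356 + 0.0000743355 + 0.0000545269 + 0.0000094423 = 0.0006613403 → 0.0006613.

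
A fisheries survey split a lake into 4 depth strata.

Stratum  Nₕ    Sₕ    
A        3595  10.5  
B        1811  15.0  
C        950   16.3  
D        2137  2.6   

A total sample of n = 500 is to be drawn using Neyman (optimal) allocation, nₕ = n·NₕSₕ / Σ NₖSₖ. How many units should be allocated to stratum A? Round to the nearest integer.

220

A: NₕSₕ = 3595·10.5 = 37747.5
B: NₕSₕ = 1811·15.0 = 27165
C: NₕSₕ = 950·16.3 = 15485
D: NₕSₕ = 2137·2.6 = 5556.2
Σ NₕSₕ = 85953.7.
n_A = 500·37747.5/85953.7 = 219.580... → 220.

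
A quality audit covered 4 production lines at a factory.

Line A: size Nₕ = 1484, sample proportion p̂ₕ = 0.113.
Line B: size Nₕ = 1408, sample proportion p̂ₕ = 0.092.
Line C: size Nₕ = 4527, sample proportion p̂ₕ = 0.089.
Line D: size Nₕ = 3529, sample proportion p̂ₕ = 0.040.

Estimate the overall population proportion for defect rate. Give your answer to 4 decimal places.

0.0768

Wₕ = Nₕ/N with N = 10948: 0.1355, 0.1286, 0.4135, 0.3223.
p̂_st = 0.1355·0.113 + 0.1286·0.092 + 0.4135·0.089 + 0.3223·0.040 ≈ 0.076844... → 0.0768.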